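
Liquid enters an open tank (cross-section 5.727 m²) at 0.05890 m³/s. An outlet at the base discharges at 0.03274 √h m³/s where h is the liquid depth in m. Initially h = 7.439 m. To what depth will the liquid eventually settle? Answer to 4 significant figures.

A dh/dt = Q_in − 0.03274 √h. Steady state requires inflow = outflow:
Q_in = 0.03274 √h_ss ⇒ √h_ss = 0.05890/0.03274 = 1.79902.
h_ss = 1.79902² = 3.23648 m. (Since h₀ = 7.439 m > h_ss, the level will fall toward this value.)

3.236 m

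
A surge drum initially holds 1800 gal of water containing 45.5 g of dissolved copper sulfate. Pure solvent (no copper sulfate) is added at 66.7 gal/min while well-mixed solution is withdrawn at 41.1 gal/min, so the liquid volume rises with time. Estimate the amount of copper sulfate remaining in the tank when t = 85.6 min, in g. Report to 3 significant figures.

12.7 g

Let m(t) be the amount of copper sulfate. Volume: V(t) = V₀ + (Q_in − Q_out) t = 1800 + 25.600 t; V(85.6) = 3991.4 gal.
Solute balance: dm/dt = 0 − Q_out C = −Q_out m/V(t).
dm/m = −Q_out dt/(V₀ + 25.600 t); integrating gives ln(m/m₀) = −(Q_out/(Q_in−Q_out)) ln(V/V₀).
m = m₀ (V₀/V)^(Q_out/(Q_in−Q_out)) = 45.5 × (1800/3991.4)^(1.6055) = 12.670 g.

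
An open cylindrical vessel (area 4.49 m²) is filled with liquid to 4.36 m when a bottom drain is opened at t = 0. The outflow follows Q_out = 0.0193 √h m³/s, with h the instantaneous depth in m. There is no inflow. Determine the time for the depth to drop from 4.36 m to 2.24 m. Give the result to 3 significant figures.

275 s

With no inflow, A dh/dt = −0.0193 √h.
∫ h^(−1/2) dh = −(0.0193/A) ∫ dt, giving 2√h = 2√h₀ − (0.0193/A) t.
t = 2A(√h₀ − √h)/0.0193 = 2·4.49·(√4.36 − √2.24)/0.0193
  = 8.9800 × (2.0881 − 1.4967) / 0.0193 = 275.17 s.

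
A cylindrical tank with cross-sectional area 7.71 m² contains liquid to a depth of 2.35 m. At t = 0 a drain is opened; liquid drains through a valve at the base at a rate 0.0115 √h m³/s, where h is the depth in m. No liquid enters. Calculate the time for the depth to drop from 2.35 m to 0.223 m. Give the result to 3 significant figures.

1420 s

Accumulation of liquid (constant cross-section A): A dh/dt = −0.0115 √h.
This is separable: 2 d(√h)/dt = −0.0115/A, so √h = √h₀ − (0.0115/(2A)) t.
t = 2A(√h₀ − √h)/0.0115 = 2·7.71·(√2.35 − √0.223)/0.0115
  = 15.420 × (1.5330 − 0.47223) / 0.0115 = 1422.3 s.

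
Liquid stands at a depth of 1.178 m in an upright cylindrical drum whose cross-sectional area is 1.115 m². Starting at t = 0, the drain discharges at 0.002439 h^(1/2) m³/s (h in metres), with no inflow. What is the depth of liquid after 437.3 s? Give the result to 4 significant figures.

0.3685 m

With no inflow, A dh/dt = −0.002439 √h.
This is separable: 2 d(√h)/dt = −0.002439/A, so √h = √h₀ − (0.002439/(2A)) t.
√h = √1.178 − 0.002439·437.3/(2·1.115) = 1.08536 − 0.478285 = 0.607072.
h = 0.607072² = 0.368537 m.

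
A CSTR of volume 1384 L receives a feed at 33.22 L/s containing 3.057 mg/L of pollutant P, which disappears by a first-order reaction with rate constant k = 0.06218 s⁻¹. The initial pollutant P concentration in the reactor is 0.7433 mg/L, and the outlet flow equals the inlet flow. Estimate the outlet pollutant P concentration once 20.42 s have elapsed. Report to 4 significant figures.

0.8328 mg/L

Accumulation = in − out − consumed: V dC/dt = Q C_in − Q C − k V C.
This is linear with rate a = Q/V + k = 0.0861829 s⁻¹.
C_ss = Q C_in/(Q + kV) = 0.851408 mg/L; C(t) = C_ss + (C₀ − C_ss) e^(−a t).
C(20.42) = 0.851408 + (-0.108108)·e^(−0.0861829·20.42) = 0.851408 + (-0.108108)·0.172070 = 0.832806 mg/L.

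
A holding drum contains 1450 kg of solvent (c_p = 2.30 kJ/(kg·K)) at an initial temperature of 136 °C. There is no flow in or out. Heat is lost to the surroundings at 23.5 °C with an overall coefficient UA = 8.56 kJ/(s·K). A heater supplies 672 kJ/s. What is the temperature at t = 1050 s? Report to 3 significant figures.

104 °C

M c_p dT/dt = −UA(T − T_amb) + Q̇.
dT/dt = (T_ss − T)/τ with T_ss = T_amb + Q̇/UA = 23.5 + 672/8.56 = 102.00 °C, τ = M c_p/UA = 1450·2.30/8.56 = 389.60 s.
Solution: T(t) = T_ss + (T₀ − T_ss) e^(−t/τ).
T(1050) = 102.00 + (33.995)·0.067539 = 104.30 °C.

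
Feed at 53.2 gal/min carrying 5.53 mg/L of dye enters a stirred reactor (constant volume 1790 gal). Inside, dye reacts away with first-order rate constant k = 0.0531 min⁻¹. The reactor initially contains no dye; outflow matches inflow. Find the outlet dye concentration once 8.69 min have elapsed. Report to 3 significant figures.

Accumulation = in − out − consumed: V dC/dt = Q C_in − Q C − k V C.
dC/dt = (Q/V) C_in − (Q/V + k) C; effective rate a = Q/V + k = 0.029721 + 0.0531 = 0.082821 min⁻¹.
C_ss = Q C_in/(Q + kV) = 1.9845 mg/L; C(t) = C_ss + (C₀ − C_ss) e^(−a t).
C(8.69) = 1.9845 + (-1.9845)·e^(−0.082821·8.69) = 1.9845 + (-1.9845)·0.48689 = 1.0182 mg/L.

1.02 mg/L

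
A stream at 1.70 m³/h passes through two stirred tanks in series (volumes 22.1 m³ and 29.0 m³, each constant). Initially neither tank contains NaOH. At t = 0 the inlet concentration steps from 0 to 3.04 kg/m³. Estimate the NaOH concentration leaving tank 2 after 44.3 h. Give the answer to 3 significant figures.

2.41 kg/m³

Species balance on tank i: dCᵢ/dt = (Cᵢ₋₁ − Cᵢ)/τᵢ with τᵢ = Vᵢ/Q.
τ₁ = 22.1/1.70 = 13.000 h; τ₂ = 29.0/1.70 = 17.059 h.
Solving the cascade with C₁(0)=C₂(0)=0 gives C₂(t) = C_in[1 − (τ₁ e^(−t/τ₁) − τ₂ e^(−t/τ₂))/(τ₁ − τ₂)].
At t = 44.3: e^(−t/τ₁) = 0.033118, e^(−t/τ₂) = 0.074504.
C₂ = 3.04·[1 − (13.000·0.033118 − 17.059·0.074504)/(-4.0588)] = 3.04·0.79294 = 2.4105 kg/m³.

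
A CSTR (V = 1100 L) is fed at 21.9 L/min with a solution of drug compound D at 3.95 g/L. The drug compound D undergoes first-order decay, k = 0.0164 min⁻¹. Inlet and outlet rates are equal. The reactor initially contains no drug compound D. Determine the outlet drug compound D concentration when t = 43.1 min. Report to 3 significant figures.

1.71 g/L

Species balance: V dC/dt = Q C_in − Q C − k V C.
dC/dt = (Q/V) C_in − (Q/V + k) C; effective rate a = Q/V + k = 0.019909 + 0.0164 = 0.036309 min⁻¹.
C_ss = Q C_in/(Q + kV) = 2.1659 g/L; C(t) = C_ss + (C₀ − C_ss) e^(−a t).
C(43.1) = 2.1659 + (-2.1659)·e^(−0.036309·43.1) = 2.1659 + (-2.1659)·0.20910 = 1.7130 g/L.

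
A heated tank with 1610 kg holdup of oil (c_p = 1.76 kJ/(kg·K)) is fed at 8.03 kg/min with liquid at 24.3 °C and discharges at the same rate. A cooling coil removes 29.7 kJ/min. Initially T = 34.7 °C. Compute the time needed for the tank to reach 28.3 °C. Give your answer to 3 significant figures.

144 min

M c_p dT/dt = ṁ c_p (T_in − T) − Q̇.
τ = M/ṁ = 200.50 min; T_ss = T_in − Q̇/(ṁ c_p) = 22.199 °C.
T(t) = T_ss + (T₀ − T_ss) e^(−t/τ). Set T = 28.3:
e^(−t/τ) = (28.3 − 22.199)/(34.7 − 22.199) = 0.48806
t = −200.50 · ln(0.48806) = 143.82 min.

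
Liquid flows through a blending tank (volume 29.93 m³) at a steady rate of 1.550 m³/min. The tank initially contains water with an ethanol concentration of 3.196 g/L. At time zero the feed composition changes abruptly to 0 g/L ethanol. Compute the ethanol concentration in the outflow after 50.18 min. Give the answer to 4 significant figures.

Accumulation = in − out for the solute gives V dC/dt = Q(C_in − C).
So dC/dt = (C_in − C)/τ with τ = V/Q = 29.93/1.550 = 19.3097 min.
Solution: C(t) = C_in + (C₀ − C_in) e^(−t/τ).
C(50.18) = 0 + (3.196 − 0)·e^(−50.18/19.3097) = 0 + (3.19600)·0.0743704 = 0.237688 g/L.

0.2377 g/L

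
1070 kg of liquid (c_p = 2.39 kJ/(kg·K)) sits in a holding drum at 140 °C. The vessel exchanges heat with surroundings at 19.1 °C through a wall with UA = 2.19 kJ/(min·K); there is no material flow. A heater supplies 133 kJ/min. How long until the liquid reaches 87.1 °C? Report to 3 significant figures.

2470 min

Heat balance on the well-mixed liquid: M c_p dT/dt = −UA(T − T_amb) + Q̇.
τ = M c_p/UA = 1167.7 min; T_ss = T_amb + Q̇/UA = 19.1 + 133/2.19 = 79.831 °C.
T(t) = T_ss + (T₀ − T_ss)e^(−t/τ); set T = 87.1:
t = −τ ln[(T − T_ss)/(T₀ − T_ss)] = −1167.7 · ln(0.12082) = 2468.0 min.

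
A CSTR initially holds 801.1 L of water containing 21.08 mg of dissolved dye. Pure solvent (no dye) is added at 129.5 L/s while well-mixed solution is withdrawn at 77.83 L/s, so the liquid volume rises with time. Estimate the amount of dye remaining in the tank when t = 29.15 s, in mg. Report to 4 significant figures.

4.284 mg

Total volume: dV/dt = Q_in − Q_out = 51.6700 L/s, so V(t) = 801.1 + 51.6700 t and V(29.15) = 2307.28 L.
Solute balance: dm/dt = 0 − Q_out C = −Q_out m/V(t).
dm/m = −Q_out dt/(V₀ + 51.6700 t); integrating gives ln(m/m₀) = −(Q_out/(Q_in−Q_out)) ln(V/V₀).
m = m₀ (V₀/V)^(Q_out/(Q_in−Q_out)) = 21.08 × (801.1/2307.28)^(1.50629) = 4.28411 mg.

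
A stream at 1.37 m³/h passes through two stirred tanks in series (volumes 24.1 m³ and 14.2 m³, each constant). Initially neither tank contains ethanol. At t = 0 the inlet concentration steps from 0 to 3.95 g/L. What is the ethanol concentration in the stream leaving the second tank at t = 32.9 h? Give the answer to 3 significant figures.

Each tank obeys Vᵢ dCᵢ/dt = Q(Cᵢ₋₁ − Cᵢ), so τᵢ = Vᵢ/Q.
τ₁ = 24.1/1.37 = 17.591 h; τ₂ = 14.2/1.37 = 10.365 h.
Solving the cascade with C₁(0)=C₂(0)=0 gives C₂(t) = C_in[1 − (τ₁ e^(−t/τ₁) − τ₂ e^(−t/τ₂))/(τ₁ − τ₂)].
At t = 32.9: e^(−t/τ₁) = 0.15409, e^(−t/τ₂) = 0.041829.
C₂ = 3.95·[1 − (17.591·0.15409 − 10.365·0.041829)/(7.2263)] = 3.95·0.68490 = 2.7054 g/L.

2.71 g/L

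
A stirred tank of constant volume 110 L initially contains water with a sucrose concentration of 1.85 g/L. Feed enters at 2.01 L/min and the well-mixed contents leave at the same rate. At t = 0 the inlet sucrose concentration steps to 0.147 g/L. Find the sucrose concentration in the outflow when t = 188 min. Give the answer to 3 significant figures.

Unsteady species balance (constant V, well mixed): V dC/dt = Q(C_in − C).
Rewrite as dC/dt + C/τ = C_in/τ, τ = V/Q = 54.726 min.
Integrating: C(t) = C_in + (C₀ − C_in) e^(−t/τ).
C(188) = 0.147 + (1.85 − 0.147)·e^(−188/54.726) = 0.147 + (1.7030)·0.032217 = 0.20186 g/L.

0.202 g/L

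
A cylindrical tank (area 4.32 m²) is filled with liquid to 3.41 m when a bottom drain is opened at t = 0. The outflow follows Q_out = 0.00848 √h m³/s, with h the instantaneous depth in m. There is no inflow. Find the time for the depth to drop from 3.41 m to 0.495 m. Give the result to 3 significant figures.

Unsteady balance on liquid volume: A dh/dt = −0.00848 √h.
∫ h^(−1/2) dh = −(0.00848/A) ∫ dt, giving 2√h = 2√h₀ − (0.00848/A) t.
t = 2A(√h₀ − √h)/0.00848 = 2·4.32·(√3.41 − √0.495)/0.00848
  = 8.6400 × (1.8466 − 0.70356) / 0.00848 = 1164.6 s.

1160 s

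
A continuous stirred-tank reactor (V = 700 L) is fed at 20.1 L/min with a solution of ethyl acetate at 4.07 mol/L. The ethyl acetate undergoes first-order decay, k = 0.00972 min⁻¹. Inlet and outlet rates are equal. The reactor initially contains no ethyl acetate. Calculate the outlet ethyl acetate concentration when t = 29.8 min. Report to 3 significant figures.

Species balance: V dC/dt = Q C_in − Q C − k V C.
This is linear with rate a = Q/V + k = 0.038434 min⁻¹.
C_ss = Q C_in/(Q + kV) = 3.0407 mol/L; C(t) = C_ss + (C₀ − C_ss) e^(−a t).
C(29.8) = 3.0407 + (-3.0407)·e^(−0.038434·29.8) = 3.0407 + (-3.0407)·0.31812 = 2.0734 mol/L.

2.07 mol/L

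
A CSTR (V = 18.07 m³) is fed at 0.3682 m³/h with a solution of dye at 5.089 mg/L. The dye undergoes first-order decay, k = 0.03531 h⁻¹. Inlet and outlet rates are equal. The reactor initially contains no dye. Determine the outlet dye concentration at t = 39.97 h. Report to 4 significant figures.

Accumulation = in − out − consumed: V dC/dt = Q C_in − Q C − k V C.
This is linear with rate a = Q/V + k = 0.0556863 h⁻¹.
C_ss = Q C_in/(Q + kV) = 1.86213 mg/L; C(t) = C_ss + (C₀ − C_ss) e^(−a t).
C(39.97) = 1.86213 + (-1.86213)·e^(−0.0556863·39.97) = 1.86213 + (-1.86213)·0.107983 = 1.66105 mg/L.

1.661 mg/L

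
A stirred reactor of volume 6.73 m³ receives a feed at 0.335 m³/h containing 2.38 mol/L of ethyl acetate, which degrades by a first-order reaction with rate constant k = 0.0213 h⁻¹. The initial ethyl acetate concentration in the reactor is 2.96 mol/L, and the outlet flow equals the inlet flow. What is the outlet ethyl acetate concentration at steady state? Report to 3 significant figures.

Species balance: V dC/dt = Q C_in − Q C − k V C.
Steady state (dC/dt = 0): C_ss = Q C_in/(Q + kV) = C_in/(1 + kV/Q).
C_ss = 0.335·2.38/(0.335 + 0.0213·6.73) = 0.79730/0.47835 = 1.6668 mol/L.

1.67 mol/L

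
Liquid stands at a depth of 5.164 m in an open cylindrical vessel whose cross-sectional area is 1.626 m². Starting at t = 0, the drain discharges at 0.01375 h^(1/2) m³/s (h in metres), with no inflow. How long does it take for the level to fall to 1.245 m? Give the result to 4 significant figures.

A dh/dt = −Q_out = −0.01375 √h.
Separate and integrate: 2(√h − √h₀) = −(0.01375/A) t.
t = 2A(√h₀ − √h)/0.01375 = 2·1.626·(√5.164 − √1.245)/0.01375
  = 3.25200 × (2.27244 − 1.11580) / 0.01375 = 273.558 s.

273.6 s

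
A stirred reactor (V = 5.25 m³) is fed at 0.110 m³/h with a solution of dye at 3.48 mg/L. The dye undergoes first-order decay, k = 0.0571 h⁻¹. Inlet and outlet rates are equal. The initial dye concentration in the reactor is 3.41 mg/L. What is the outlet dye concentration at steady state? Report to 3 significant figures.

V dC/dt = Q(C_in − C) − k V C.
Steady state (dC/dt = 0): C_ss = Q C_in/(Q + kV) = C_in/(1 + kV/Q).
C_ss = 0.110·3.48/(0.110 + 0.0571·5.25) = 0.38280/0.40978 = 0.93417 mg/L.

0.934 mg/L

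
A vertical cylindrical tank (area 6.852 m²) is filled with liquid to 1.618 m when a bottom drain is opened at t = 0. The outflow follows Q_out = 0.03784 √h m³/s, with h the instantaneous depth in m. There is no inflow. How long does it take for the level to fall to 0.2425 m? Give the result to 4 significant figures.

282.3 s

A dh/dt = −Q_out = −0.03784 √h.
This is separable: 2 d(√h)/dt = −0.03784/A, so √h = √h₀ − (0.03784/(2A)) t.
t = 2A(√h₀ − √h)/0.03784 = 2·6.852·(√1.618 − √0.2425)/0.03784
  = 13.7040 × (1.27201 − 0.492443) / 0.03784 = 282.324 s.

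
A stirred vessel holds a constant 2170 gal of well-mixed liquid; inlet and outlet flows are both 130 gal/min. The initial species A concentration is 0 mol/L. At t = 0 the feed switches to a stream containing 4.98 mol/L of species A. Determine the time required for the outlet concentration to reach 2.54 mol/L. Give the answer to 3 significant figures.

Species balance: V dC/dt = Q(C_in − C) ⇒ τ = V/Q = 16.692 min.
C(t) = C_in + (C₀ − C_in) e^(−t/τ). Set C = 2.54 and solve for t:
e^(−t/τ) = (C − C_in)/(C₀ − C_in) = (2.54 − 4.98)/(0 − 4.98) = 0.48996
t = −τ ln(…) = 16.692 × 0.71343 = 11.909 min.

11.9 min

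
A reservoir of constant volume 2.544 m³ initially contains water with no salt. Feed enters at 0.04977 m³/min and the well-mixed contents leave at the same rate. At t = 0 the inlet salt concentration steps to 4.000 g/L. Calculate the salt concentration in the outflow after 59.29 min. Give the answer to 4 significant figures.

2.746 g/L

Species balance on the tank: V dC/dt = Q(C_in − C).
Time constant τ = V/Q = 2.544/0.04977 = 51.1151 min.
This is linear first-order; C(t) = C_in + (C₀ − C_in) e^(−t/τ).
C(59.29) = 4.000 + (0 − 4.000)·e^(−59.29/51.1151) = 4.000 + (-4.00000)·0.313508 = 2.74597 g/L.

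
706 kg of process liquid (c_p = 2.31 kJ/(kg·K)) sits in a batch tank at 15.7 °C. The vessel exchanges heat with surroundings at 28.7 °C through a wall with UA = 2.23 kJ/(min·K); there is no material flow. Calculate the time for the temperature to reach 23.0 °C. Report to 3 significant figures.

Energy balance: M c_p dT/dt = −UA(T − T_amb).
τ = M c_p/UA = 731.33 min; T_ss = T_amb = 28.700 °C.
T(t) = T_ss + (T₀ − T_ss)e^(−t/τ); set T = 23.0:
t = −τ ln[(T − T_ss)/(T₀ − T_ss)] = −731.33 · ln(0.43846) = 602.97 min.

603 min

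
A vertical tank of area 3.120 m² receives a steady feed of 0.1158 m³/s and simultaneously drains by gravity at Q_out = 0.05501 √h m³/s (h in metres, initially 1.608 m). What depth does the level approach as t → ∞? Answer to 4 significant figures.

Mass balance (ρ constant): A dh/dt = Q_in − 0.05501 √h. At steady state dh/dt = 0:
Q_in = 0.05501 √h_ss ⇒ √h_ss = 0.1158/0.05501 = 2.10507.
h_ss = 2.10507² = 4.43133 m. (Since h₀ = 1.608 m < h_ss, the level will rise toward this value.)

4.431 m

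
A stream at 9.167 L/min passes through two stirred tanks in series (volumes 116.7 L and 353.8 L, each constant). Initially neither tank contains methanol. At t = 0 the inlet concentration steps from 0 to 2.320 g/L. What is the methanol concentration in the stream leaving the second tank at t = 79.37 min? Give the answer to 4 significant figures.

Time constants: τᵢ = Vᵢ/Q for each well-mixed tank.
τ₁ = 116.7/9.167 = 12.7304 min; τ₂ = 353.8/9.167 = 38.5950 min.
Tank 1: C₁ = C_in(1 − e^(−t/τ₁)). Tank 2 (τ₁ ≠ τ₂): C₂ = C_in[1 − (τ₁ e^(−t/τ₁) − τ₂ e^(−t/τ₂))/(τ₁ − τ₂)].
At t = 79.37: e^(−t/τ₁) = 0.00196030, e^(−t/τ₂) = 0.127903.
C₂ = 2.320·[1 − (12.7304·0.00196030 − 38.5950·0.127903)/(-25.8645)] = 2.320·0.810109 = 1.87945 g/L.

1.879 g/L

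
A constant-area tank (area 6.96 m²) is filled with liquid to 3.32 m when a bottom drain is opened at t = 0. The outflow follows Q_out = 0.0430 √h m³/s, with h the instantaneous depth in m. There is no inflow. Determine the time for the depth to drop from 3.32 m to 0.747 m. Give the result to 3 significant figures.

With no inflow, A dh/dt = −0.0430 √h.
Separate and integrate: 2(√h − √h₀) = −(0.0430/A) t.
t = 2A(√h₀ − √h)/0.0430 = 2·6.96·(√3.32 − √0.747)/0.0430
  = 13.920 × (1.8221 − 0.86429) / 0.0430 = 310.06 s.

310 s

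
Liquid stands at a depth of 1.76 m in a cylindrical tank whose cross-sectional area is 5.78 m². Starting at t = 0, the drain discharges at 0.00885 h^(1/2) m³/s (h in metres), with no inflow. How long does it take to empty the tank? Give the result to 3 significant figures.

Mass balance (ρ constant): A dh/dt = −0.00885 √h.
Separate and integrate: 2(√h − √h₀) = −(0.00885/A) t.
Tank is empty when √h = 0: t_empty = 2A√h₀/0.00885.
t_empty = 2·5.78·√1.76/0.00885 = 11.560·1.3266/0.00885 = 1732.9 s.

1730 s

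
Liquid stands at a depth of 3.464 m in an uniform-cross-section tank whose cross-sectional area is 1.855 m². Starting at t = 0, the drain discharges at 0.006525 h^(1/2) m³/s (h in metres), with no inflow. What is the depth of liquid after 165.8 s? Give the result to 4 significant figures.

2.464 m

A dh/dt = −Q_out = −0.006525 √h.
Separate and integrate: 2(√h − √h₀) = −(0.006525/A) t.
√h = √3.464 − 0.006525·165.8/(2·1.855) = 1.86118 − 0.291602 = 1.56958.
h = 1.56958² = 2.46358 m.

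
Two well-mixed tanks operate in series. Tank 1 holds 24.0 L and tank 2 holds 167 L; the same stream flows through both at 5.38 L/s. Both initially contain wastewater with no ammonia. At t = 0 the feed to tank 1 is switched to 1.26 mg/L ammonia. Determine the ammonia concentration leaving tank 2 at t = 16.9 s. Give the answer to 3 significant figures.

0.411 mg/L

Time constants: τᵢ = Vᵢ/Q for each well-mixed tank.
τ₁ = 24.0/5.38 = 4.4610 s; τ₂ = 167/5.38 = 31.041 s.
Solving the cascade with C₁(0)=C₂(0)=0 gives C₂(t) = C_in[1 − (τ₁ e^(−t/τ₁) − τ₂ e^(−t/τ₂))/(τ₁ − τ₂)].
At t = 16.9: e^(−t/τ₁) = 0.022631, e^(−t/τ₂) = 0.58016.
C₂ = 1.26·[1 − (4.4610·0.022631 − 31.041·0.58016)/(-26.580)] = 1.26·0.32626 = 0.41109 mg/L.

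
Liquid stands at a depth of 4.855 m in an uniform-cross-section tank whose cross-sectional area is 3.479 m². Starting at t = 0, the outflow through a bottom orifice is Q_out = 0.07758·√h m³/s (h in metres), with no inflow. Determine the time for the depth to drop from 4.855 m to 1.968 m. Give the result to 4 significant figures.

With no inflow, A dh/dt = −0.07758 √h.
This is separable: 2 d(√h)/dt = −0.07758/A, so √h = √h₀ − (0.07758/(2A)) t.
t = 2A(√h₀ − √h)/0.07758 = 2·3.479·(√4.855 − √1.968)/0.07758
  = 6.95800 × (2.20341 − 1.40285) / 0.07758 = 71.8000 s.

71.80 s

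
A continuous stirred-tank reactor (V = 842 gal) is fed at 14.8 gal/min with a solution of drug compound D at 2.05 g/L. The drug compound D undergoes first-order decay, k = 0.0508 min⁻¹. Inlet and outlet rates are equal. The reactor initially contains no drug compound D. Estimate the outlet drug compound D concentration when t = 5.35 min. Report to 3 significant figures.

V dC/dt = Q(C_in − C) − k V C.
dC/dt = (Q/V) C_in − (Q/V + k) C; effective rate a = Q/V + k = 0.017577 + 0.0508 = 0.068377 min⁻¹.
C_ss = Q C_in/(Q + kV) = 0.52698 g/L; C(t) = C_ss + (C₀ − C_ss) e^(−a t).
C(5.35) = 0.52698 + (-0.52698)·e^(−0.068377·5.35) = 0.52698 + (-0.52698)·0.69363 = 0.16145 g/L.

0.161 g/L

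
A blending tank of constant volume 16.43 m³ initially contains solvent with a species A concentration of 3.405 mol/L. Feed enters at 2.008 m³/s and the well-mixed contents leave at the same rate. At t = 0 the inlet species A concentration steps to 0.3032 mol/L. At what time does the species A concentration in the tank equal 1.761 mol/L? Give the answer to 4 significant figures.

Species balance: V dC/dt = Q(C_in − C) ⇒ τ = V/Q = 8.18227 s.
C(t) = C_in + (C₀ − C_in) e^(−t/τ). Set C = 1.761 and solve for t:
e^(−t/τ) = (C − C_in)/(C₀ − C_in) = (1.761 − 0.3032)/(3.405 − 0.3032) = 0.469985
t = −τ ln(…) = 8.18227 × 0.755054 = 6.17806 s.

6.178 s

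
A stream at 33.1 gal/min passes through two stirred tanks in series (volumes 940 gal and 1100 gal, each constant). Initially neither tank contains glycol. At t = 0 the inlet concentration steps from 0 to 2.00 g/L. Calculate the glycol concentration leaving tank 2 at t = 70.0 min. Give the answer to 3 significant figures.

Time constants: τᵢ = Vᵢ/Q for each well-mixed tank.
τ₁ = 940/33.1 = 28.399 min; τ₂ = 1100/33.1 = 33.233 min.
Solving the cascade with C₁(0)=C₂(0)=0 gives C₂(t) = C_in[1 − (τ₁ e^(−t/τ₁) − τ₂ e^(−t/τ₂))/(τ₁ − τ₂)].
At t = 70.0: e^(−t/τ₁) = 0.085018, e^(−t/τ₂) = 0.12168.
C₂ = 2.00·[1 − (28.399·0.085018 − 33.233·0.12168)/(-4.8338)] = 2.00·0.66293 = 1.3259 g/L.

1.33 g/L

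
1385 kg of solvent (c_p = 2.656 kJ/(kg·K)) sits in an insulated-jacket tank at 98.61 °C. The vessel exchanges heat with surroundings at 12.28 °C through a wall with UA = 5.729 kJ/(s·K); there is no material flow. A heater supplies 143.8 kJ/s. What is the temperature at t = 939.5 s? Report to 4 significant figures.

Heat balance on the well-mixed liquid: M c_p dT/dt = −UA(T − T_amb) + Q̇.
dT/dt = (T_ss − T)/τ with T_ss = T_amb + Q̇/UA = 12.28 + 143.8/5.729 = 37.3804 °C, τ = M c_p/UA = 1385·2.656/5.729 = 642.095 s.
Solution: T(t) = T_ss + (T₀ − T_ss) e^(−t/τ).
T(939.5) = 37.3804 + (61.2296)·0.231499 = 51.5550 °C.

51.55 °C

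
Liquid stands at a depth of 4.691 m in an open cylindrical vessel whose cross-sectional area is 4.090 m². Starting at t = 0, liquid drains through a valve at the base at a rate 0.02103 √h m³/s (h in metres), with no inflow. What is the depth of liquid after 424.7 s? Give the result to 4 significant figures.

1.153 m

A dh/dt = −Q_out = −0.02103 √h.
∫ h^(−1/2) dh = −(0.02103/A) ∫ dt, giving 2√h = 2√h₀ − (0.02103/A) t.
√h = √4.691 − 0.02103·424.7/(2·4.090) = 2.16587 − 1.09186 = 1.07401.
h = 1.07401² = 1.15349 m.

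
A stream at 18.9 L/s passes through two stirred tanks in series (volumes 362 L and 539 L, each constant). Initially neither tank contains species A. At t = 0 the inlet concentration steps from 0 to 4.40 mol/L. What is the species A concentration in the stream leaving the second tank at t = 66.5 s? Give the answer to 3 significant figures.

Time constants: τᵢ = Vᵢ/Q for each well-mixed tank.
τ₁ = 362/18.9 = 19.153 s; τ₂ = 539/18.9 = 28.519 s.
Solving the cascade with C₁(0)=C₂(0)=0 gives C₂(t) = C_in[1 − (τ₁ e^(−t/τ₁) − τ₂ e^(−t/τ₂))/(τ₁ − τ₂)].
At t = 66.5: e^(−t/τ₁) = 0.031056, e^(−t/τ₂) = 0.097119.
C₂ = 4.40·[1 − (19.153·0.031056 − 28.519·0.097119)/(-9.3651)] = 4.40·0.76777 = 3.3782 mol/L.

3.38 mol/L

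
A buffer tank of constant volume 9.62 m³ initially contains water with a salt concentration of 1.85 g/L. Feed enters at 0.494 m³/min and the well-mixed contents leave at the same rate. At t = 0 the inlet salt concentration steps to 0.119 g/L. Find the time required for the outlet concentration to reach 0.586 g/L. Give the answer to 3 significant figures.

25.5 min

Species balance: V dC/dt = Q(C_in − C) ⇒ τ = V/Q = 19.474 min.
C(t) = C_in + (C₀ − C_in) e^(−t/τ). Set C = 0.586 and solve for t:
e^(−t/τ) = (C − C_in)/(C₀ − C_in) = (0.586 − 0.119)/(1.85 − 0.119) = 0.26979
t = −τ ln(…) = 19.474 × 1.3101 = 25.513 min.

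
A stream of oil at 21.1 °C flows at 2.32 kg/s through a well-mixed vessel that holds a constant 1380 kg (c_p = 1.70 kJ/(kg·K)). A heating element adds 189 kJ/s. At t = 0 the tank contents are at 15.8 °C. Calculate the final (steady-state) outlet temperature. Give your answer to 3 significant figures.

69.0 °C

Heat balance on the well-mixed liquid: M c_p dT/dt = ṁ c_p (T_in − T) + 189.
At steady state dT/dt = 0 ⇒ T_ss = T_in + Q̇/(ṁ c_p) = 21.1 + 189/(2.32·1.70) = 69.021 °C.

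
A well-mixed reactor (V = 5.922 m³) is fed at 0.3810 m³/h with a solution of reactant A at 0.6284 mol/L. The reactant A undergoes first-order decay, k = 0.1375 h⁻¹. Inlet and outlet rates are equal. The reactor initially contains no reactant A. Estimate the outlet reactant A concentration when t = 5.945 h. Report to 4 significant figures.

V dC/dt = Q(C_in − C) − k V C.
dC/dt = (Q/V) C_in − (Q/V + k) C; effective rate a = Q/V + k = 0.0643364 + 0.1375 = 0.201836 h⁻¹.
C_ss = Q C_in/(Q + kV) = 0.200306 mol/L; C(t) = C_ss + (C₀ − C_ss) e^(−a t).
C(5.945) = 0.200306 + (-0.200306)·e^(−0.201836·5.945) = 0.200306 + (-0.200306)·0.301219 = 0.139970 mol/L.

0.1400 mol/L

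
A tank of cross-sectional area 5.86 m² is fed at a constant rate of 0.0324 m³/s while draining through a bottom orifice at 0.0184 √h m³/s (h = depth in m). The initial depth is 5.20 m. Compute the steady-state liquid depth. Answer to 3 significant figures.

Unsteady balance on liquid volume: A dh/dt = Q_in − 0.0184 √h. At steady state dh/dt = 0:
Q_in = 0.0184 √h_ss ⇒ √h_ss = 0.0324/0.0184 = 1.7609.
h_ss = 1.7609² = 3.1007 m. (Since h₀ = 5.20 m > h_ss, the level will fall toward this value.)

3.10 m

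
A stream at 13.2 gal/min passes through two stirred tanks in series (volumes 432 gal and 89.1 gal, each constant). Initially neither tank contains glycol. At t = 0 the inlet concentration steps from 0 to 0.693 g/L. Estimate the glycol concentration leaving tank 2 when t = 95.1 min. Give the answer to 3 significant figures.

Each tank obeys Vᵢ dCᵢ/dt = Q(Cᵢ₋₁ − Cᵢ), so τᵢ = Vᵢ/Q.
τ₁ = 432/13.2 = 32.727 min; τ₂ = 89.1/13.2 = 6.7500 min.
Solving the cascade with C₁(0)=C₂(0)=0 gives C₂(t) = C_in[1 − (τ₁ e^(−t/τ₁) − τ₂ e^(−t/τ₂))/(τ₁ − τ₂)].
At t = 95.1: e^(−t/τ₁) = 0.054703, e^(−t/τ₂) = 7.6080e-07.
C₂ = 0.693·[1 − (32.727·0.054703 − 6.7500·7.6080e-07)/(25.977)] = 0.693·0.93108 = 0.64524 g/L.

0.645 g/L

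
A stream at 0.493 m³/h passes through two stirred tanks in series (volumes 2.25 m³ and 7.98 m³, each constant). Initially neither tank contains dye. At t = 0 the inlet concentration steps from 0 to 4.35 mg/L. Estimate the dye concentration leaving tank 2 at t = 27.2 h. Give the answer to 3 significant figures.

Time constants: τᵢ = Vᵢ/Q for each well-mixed tank.
τ₁ = 2.25/0.493 = 4.5639 h; τ₂ = 7.98/0.493 = 16.187 h.
Solving the cascade with C₁(0)=C₂(0)=0 gives C₂(t) = C_in[1 − (τ₁ e^(−t/τ₁) − τ₂ e^(−t/τ₂))/(τ₁ − τ₂)].
At t = 27.2: e^(−t/τ₁) = 0.0025804, e^(−t/τ₂) = 0.18630.
C₂ = 4.35·[1 − (4.5639·0.0025804 − 16.187·0.18630)/(-11.623)] = 4.35·0.74156 = 3.2258 mg/L.

3.23 mg/L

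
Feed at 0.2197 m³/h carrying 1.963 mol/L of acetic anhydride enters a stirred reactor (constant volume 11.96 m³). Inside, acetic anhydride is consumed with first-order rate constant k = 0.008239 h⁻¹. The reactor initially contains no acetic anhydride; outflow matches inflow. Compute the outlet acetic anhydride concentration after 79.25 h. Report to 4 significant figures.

1.191 mol/L

V dC/dt = Q(C_in − C) − k V C.
dC/dt = (Q/V) C_in − (Q/V + k) C; effective rate a = Q/V + k = 0.0183696 + 0.008239 = 0.0266086 h⁻¹.
C_ss = Q C_in/(Q + kV) = 1.35518 mol/L; C(t) = C_ss + (C₀ − C_ss) e^(−a t).
C(79.25) = 1.35518 + (-1.35518)·e^(−0.0266086·79.25) = 1.35518 + (-1.35518)·0.121392 = 1.19067 mol/L.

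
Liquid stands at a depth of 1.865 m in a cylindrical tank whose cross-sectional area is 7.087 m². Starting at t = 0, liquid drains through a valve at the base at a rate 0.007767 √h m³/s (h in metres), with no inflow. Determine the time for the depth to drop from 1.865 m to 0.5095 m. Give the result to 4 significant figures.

Volume balance on the tank: A dh/dt = −0.007767 √h.
∫ h^(−1/2) dh = −(0.007767/A) ∫ dt, giving 2√h = 2√h₀ − (0.007767/A) t.
t = 2A(√h₀ − √h)/0.007767 = 2·7.087·(√1.865 − √0.5095)/0.007767
  = 14.1740 × (1.36565 − 0.713793) / 0.007767 = 1189.57 s.

1190 s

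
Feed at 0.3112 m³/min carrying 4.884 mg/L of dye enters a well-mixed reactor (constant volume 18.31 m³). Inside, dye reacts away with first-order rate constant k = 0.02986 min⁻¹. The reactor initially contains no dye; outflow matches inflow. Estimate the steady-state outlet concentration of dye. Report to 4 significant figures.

1.772 mg/L

Accumulation = in − out − consumed: V dC/dt = Q C_in − Q C − k V C.
At steady state: 0 = Q C_in − (Q + kV) C_ss, so C_ss = Q C_in/(Q + kV).
C_ss = 0.3112·4.884/(0.3112 + 0.02986·18.31) = 1.51990/0.857937 = 1.77158 mg/L.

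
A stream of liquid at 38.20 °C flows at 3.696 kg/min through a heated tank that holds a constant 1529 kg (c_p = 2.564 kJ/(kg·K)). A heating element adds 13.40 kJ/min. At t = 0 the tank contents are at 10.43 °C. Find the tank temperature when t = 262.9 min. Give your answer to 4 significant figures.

24.16 °C

M c_p dT/dt = ṁ c_p (T_in − T) + Q̇.
Rearrange: dT/dt = (T_ss − T)/τ with τ = M/ṁ = 413.690 min and T_ss = T_in + Q̇/(ṁ c_p) = 39.6140 °C.
This is linear first-order; T(t) = T_ss + (T₀ − T_ss) e^(−t/τ).
T(262.9) = 39.6140 + (-29.1840)·e^(−262.9/413.690) = 39.6140 + (-29.1840)·0.529671 = 24.1561 °C.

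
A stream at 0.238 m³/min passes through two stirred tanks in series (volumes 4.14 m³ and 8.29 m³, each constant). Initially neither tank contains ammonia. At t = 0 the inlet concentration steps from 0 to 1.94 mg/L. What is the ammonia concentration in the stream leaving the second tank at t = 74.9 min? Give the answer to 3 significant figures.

1.51 mg/L

Time constants: τᵢ = Vᵢ/Q for each well-mixed tank.
τ₁ = 4.14/0.238 = 17.395 min; τ₂ = 8.29/0.238 = 34.832 min.
Solving the cascade with C₁(0)=C₂(0)=0 gives C₂(t) = C_in[1 − (τ₁ e^(−t/τ₁) − τ₂ e^(−t/τ₂))/(τ₁ − τ₂)].
At t = 74.9: e^(−t/τ₁) = 0.013489, e^(−t/τ₂) = 0.11645.
C₂ = 1.94·[1 − (17.395·0.013489 − 34.832·0.11645)/(-17.437)] = 1.94·0.78085 = 1.5148 mg/L.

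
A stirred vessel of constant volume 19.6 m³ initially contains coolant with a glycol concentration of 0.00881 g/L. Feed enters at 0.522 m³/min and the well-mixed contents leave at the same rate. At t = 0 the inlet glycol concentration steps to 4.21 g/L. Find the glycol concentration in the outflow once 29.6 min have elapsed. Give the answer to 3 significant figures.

2.30 g/L

Mass balance on the solute (V constant): V dC/dt = Q(C_in − C).
Time constant τ = V/Q = 19.6/0.522 = 37.548 min.
C approaches C_in exponentially: C(t) = C_in + (C₀ − C_in) e^(−t/τ).
C(29.6) = 4.21 + (0.00881 − 4.21)·e^(−29.6/37.548) = 4.21 + (-4.2012)·0.45460 = 2.3001 g/L.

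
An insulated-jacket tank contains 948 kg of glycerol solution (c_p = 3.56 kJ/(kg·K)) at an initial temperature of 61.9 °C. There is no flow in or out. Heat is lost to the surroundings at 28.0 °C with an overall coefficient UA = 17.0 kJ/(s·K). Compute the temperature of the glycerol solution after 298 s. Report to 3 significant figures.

35.6 °C

Lumped-capacitance energy balance: M c_p dT/dt = UA(T_amb − T).
dT/dt = (T_ss − T)/τ with T_ss = T_amb = 28.000 °C, τ = M c_p/UA = 948·3.56/17.0 = 198.52 s.
This is linear first-order; T(t) = T_ss + (T₀ − T_ss) e^(−t/τ).
T(298) = 28.000 + (33.900)·0.22289 = 35.556 °C.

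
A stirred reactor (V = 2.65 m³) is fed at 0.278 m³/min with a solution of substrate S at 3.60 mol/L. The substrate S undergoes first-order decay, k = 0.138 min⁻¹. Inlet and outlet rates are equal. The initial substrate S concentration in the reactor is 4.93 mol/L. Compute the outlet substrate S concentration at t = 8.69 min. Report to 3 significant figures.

V dC/dt = Q(C_in − C) − k V C.
dC/dt = (Q/V) C_in − (Q/V + k) C; effective rate a = Q/V + k = 0.10491 + 0.138 = 0.24291 min⁻¹.
C_ss = Q C_in/(Q + kV) = 1.5548 mol/L; C(t) = C_ss + (C₀ − C_ss) e^(−a t).
C(8.69) = 1.5548 + (3.3752)·e^(−0.24291·8.69) = 1.5548 + (3.3752)·0.12113 = 1.9636 mol/L.

1.96 mol/L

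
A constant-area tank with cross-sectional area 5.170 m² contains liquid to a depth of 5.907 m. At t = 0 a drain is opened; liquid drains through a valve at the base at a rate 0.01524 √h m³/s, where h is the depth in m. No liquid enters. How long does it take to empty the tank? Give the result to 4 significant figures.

1649 s

A dh/dt = −Q_out = −0.01524 √h.
∫ h^(−1/2) dh = −(0.01524/A) ∫ dt, giving 2√h = 2√h₀ − (0.01524/A) t.
Set h = 0: 2√h₀ = (0.01524/A) t_empty ⇒ t_empty = 2A√h₀/0.01524.
t_empty = 2·5.170·√5.907/0.01524 = 10.3400·2.43043/0.01524 = 1648.99 s.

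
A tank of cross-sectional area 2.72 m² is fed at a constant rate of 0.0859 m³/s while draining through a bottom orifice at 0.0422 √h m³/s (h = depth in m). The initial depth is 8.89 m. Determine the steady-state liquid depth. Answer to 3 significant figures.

4.14 m

A dh/dt = Q_in − 0.0422 √h. Steady state requires inflow = outflow:
Q_in = 0.0422 √h_ss ⇒ √h_ss = 0.0859/0.0422 = 2.0355.
h_ss = 2.0355² = 4.1434 m. (Since h₀ = 8.89 m > h_ss, the level will fall toward this value.)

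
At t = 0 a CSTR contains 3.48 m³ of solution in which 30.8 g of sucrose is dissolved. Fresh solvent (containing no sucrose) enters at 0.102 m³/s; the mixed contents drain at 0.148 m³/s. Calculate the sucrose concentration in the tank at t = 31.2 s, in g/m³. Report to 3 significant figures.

Let m(t) be the amount of sucrose. Volume: V(t) = V₀ + (Q_in − Q_out) t = 3.48 − 0.046000 t; V(31.2) = 2.0448 m³.
Species balance (pure solvent in): dm/dt = −Q_out · m/V(t).
Separate: dm/m = −Q_out dt/V(t) ⇒ ln(m/m₀) = −(Q_out/(Q_in−Q_out)) ln(V/V₀).
m = m₀ (V₀/V)^(Q_out/(Q_in−Q_out)) = 30.8 × (3.48/2.0448)^(-3.2174) = 5.5663 g.
C = m/V = 5.5663/2.0448 = 2.7222 g/m³.

2.72 g/m³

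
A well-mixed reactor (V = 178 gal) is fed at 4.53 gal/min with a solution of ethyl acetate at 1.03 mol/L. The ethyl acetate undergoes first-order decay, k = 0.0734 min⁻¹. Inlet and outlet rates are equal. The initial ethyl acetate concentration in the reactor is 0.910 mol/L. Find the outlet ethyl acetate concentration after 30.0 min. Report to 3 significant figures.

0.298 mol/L

V dC/dt = Q(C_in − C) − k V C.
This is linear with rate a = Q/V + k = 0.098849 min⁻¹.
C_ss = Q C_in/(Q + kV) = 0.26518 mol/L; C(t) = C_ss + (C₀ − C_ss) e^(−a t).
C(30.0) = 0.26518 + (0.64482)·e^(−0.098849·30.0) = 0.26518 + (0.64482)·0.051536 = 0.29841 mol/L.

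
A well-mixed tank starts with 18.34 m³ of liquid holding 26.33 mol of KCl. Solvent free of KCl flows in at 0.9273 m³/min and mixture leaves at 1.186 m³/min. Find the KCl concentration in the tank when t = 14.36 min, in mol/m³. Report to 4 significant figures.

0.6378 mol/m³

Total volume: dV/dt = Q_in − Q_out = -0.258700 m³/min, so V(t) = 18.34 − 0.258700 t and V(14.36) = 14.6251 m³.
Species balance (pure solvent in): dm/dt = −Q_out · m/V(t).
dm/m = −Q_out dt/(V₀ − 0.258700 t); integrating gives ln(m/m₀) = −(Q_out/(Q_in−Q_out)) ln(V/V₀).
m = m₀ (V₀/V)^(Q_out/(Q_in−Q_out)) = 26.33 × (18.34/14.6251)^(-4.58446) = 9.32807 mol.
C = m/V = 9.32807/14.6251 = 0.637814 mol/m³.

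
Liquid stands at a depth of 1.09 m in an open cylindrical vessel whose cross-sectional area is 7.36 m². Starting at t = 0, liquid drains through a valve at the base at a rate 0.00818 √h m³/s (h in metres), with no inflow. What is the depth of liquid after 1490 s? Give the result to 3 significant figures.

Unsteady balance on liquid volume: A dh/dt = −0.00818 √h.
∫ h^(−1/2) dh = −(0.00818/A) ∫ dt, giving 2√h = 2√h₀ − (0.00818/A) t.
√h = √1.09 − 0.00818·1490/(2·7.36) = 1.0440 − 0.82800 = 0.21603.
h = 0.21603² = 0.046668 m.

0.0467 m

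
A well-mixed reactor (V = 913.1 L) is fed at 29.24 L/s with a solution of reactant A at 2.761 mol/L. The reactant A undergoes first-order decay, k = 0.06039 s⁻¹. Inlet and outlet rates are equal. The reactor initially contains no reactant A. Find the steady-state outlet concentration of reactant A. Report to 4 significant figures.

0.9567 mol/L

Species balance: V dC/dt = Q C_in − Q C − k V C.
At steady state: 0 = Q C_in − (Q + kV) C_ss, so C_ss = Q C_in/(Q + kV).
C_ss = 29.24·2.761/(29.24 + 0.06039·913.1) = 80.7316/84.3821 = 0.956739 mol/L.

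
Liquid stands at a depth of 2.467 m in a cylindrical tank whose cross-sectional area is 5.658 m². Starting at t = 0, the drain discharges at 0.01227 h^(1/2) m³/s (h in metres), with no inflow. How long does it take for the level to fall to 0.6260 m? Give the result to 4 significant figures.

Volume balance on the tank: A dh/dt = −0.01227 √h.
Separate and integrate: 2(√h − √h₀) = −(0.01227/A) t.
t = 2A(√h₀ − √h)/0.01227 = 2·5.658·(√2.467 − √0.6260)/0.01227
  = 11.3160 × (1.57067 − 0.791202) / 0.01227 = 718.863 s.

718.9 s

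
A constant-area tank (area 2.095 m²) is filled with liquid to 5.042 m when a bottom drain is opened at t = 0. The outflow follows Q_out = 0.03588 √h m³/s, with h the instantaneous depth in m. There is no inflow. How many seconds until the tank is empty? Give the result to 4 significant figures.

262.2 s

Accumulation of liquid (constant cross-section A): A dh/dt = −0.03588 √h.
∫ h^(−1/2) dh = −(0.03588/A) ∫ dt, giving 2√h = 2√h₀ − (0.03588/A) t.
Tank is empty when √h = 0: t_empty = 2A√h₀/0.03588.
t_empty = 2·2.095·√5.042/0.03588 = 4.19000·2.24544/0.03588 = 262.218 s.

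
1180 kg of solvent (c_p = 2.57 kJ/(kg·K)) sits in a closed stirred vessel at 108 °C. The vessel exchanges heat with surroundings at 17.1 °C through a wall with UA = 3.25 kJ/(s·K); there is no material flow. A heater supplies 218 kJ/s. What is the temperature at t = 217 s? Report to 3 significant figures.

M c_p dT/dt = −UA(T − T_amb) + Q̇.
dT/dt = (T_ss − T)/τ with T_ss = T_amb + Q̇/UA = 17.1 + 218/3.25 = 84.177 °C, τ = M c_p/UA = 1180·2.57/3.25 = 933.11 s.
T approaches T_ss exponentially: T(t) = T_ss + (T₀ − T_ss) e^(−t/τ).
T(217) = 84.177 + (23.823)·0.79251 = 103.06 °C.

103 °C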